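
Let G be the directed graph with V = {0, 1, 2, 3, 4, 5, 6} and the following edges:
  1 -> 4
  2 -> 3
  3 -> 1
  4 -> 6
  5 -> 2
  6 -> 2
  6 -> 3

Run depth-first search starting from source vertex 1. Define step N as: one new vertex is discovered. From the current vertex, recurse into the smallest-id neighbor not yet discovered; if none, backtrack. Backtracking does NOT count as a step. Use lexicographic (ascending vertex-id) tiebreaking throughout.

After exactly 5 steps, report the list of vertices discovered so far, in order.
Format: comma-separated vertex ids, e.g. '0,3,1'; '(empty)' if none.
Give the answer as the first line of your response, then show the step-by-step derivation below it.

1,4,6,2,3

step 1: discover 1; path=1; order=1
step 2: discover 4; path=1>4; order=1,4
step 3: discover 6; path=1>4>6; order=1,4,6
step 4: discover 2; path=1>4>6>2; order=1,4,6,2
step 5: discover 3; path=1>4>6>2>3; order=1,4,6,2,3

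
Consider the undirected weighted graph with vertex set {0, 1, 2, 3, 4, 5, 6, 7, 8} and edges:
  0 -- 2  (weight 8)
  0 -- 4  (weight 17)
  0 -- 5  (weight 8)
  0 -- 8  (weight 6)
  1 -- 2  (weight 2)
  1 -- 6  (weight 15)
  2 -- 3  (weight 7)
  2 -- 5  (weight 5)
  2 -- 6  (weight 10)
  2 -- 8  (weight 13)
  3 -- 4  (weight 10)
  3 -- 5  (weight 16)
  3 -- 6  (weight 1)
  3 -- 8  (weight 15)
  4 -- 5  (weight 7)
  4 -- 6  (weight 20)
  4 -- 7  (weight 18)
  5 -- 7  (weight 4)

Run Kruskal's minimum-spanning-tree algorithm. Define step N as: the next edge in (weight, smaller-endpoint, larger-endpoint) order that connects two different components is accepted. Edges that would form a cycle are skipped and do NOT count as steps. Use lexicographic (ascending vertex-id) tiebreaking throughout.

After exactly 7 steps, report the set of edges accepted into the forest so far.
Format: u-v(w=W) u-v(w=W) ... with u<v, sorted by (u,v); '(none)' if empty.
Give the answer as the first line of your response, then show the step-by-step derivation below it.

0-8(w=6) 1-2(w=2) 2-3(w=7) 2-5(w=5) 3-6(w=1) 4-5(w=7) 5-7(w=4)

step 1: add edge 3-6 (w=1); MST = {3-6(w=1)}
step 2: add edge 1-2 (w=2); MST = {1-2(w=2) 3-6(w=1)}
step 3: add edge 5-7 (w=4); MST = {1-2(w=2) 3-6(w=1) 5-7(w=4)}
step 4: add edge 2-5 (w=5); MST = {1-2(w=2) 2-5(w=5) 3-6(w=1) 5-7(w=4)}
step 5: add edge 0-8 (w=6); MST = {0-8(w=6) 1-2(w=2) 2-5(w=5) 3-6(w=1) 5-7(w=4)}
step 6: add edge 2-3 (w=7); MST = {0-8(w=6) 1-2(w=2) 2-3(w=7) 2-5(w=5) 3-6(w=1) 5-7(w=4)}
step 7: add edge 4-5 (w=7); MST = {0-8(w=6) 1-2(w=2) 2-3(w=7) 2-5(w=5) 3-6(w=1) 4-5(w=7) 5-7(w=4)}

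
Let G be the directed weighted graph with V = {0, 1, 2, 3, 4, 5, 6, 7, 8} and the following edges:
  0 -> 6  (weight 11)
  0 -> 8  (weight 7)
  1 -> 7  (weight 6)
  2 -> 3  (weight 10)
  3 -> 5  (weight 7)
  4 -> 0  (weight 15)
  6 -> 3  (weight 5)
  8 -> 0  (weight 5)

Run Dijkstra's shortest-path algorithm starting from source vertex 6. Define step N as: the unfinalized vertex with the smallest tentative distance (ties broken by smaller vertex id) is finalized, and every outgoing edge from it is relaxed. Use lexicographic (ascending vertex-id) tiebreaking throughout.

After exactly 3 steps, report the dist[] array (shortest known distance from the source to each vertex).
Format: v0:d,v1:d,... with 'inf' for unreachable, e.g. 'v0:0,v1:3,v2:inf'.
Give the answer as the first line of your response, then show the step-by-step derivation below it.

v0:inf,v1:inf,v2:inf,v3:5,v4:inf,v5:12,v6:0,v7:inf,v8:inf

step 1: dist = v0:inf,v1:inf,v2:inf,v3:5,v4:inf,v5:inf,v6:0,v7:inf,v8:inf
step 2: dist = v0:inf,v1:inf,v2:inf,v3:5,v4:inf,v5:12,v6:0,v7:inf,v8:inf
step 3: dist = v0:inf,v1:inf,v2:inf,v3:5,v4:inf,v5:12,v6:0,v7:inf,v8:inf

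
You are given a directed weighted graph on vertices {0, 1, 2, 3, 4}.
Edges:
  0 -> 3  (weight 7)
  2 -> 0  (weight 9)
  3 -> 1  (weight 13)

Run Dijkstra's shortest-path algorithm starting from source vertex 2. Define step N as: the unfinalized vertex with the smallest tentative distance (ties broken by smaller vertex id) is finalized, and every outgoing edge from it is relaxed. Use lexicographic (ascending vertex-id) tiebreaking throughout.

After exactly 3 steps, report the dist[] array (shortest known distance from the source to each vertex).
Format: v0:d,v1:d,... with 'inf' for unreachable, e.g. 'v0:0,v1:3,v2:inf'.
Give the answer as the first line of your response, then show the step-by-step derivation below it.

v0:9,v1:29,v2:0,v3:16,v4:inf

step 1: dist = v0:9,v1:inf,v2:0,v3:inf,v4:inf
step 2: dist = v0:9,v1:inf,v2:0,v3:16,v4:inf
step 3: dist = v0:9,v1:29,v2:0,v3:16,v4:inf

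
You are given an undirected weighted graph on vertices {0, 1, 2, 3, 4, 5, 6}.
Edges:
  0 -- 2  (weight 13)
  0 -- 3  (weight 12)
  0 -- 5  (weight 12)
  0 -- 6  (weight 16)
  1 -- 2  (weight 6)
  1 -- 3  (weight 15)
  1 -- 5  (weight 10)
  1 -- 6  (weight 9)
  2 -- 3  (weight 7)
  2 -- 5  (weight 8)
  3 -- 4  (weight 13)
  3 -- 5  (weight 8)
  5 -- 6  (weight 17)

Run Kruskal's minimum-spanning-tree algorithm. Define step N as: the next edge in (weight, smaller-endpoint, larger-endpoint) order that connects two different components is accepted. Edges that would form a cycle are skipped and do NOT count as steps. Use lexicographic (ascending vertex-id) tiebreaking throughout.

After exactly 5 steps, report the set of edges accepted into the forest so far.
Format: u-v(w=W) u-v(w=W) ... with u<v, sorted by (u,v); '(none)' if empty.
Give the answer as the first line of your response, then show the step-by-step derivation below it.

0-3(w=12) 1-2(w=6) 1-6(w=9) 2-3(w=7) 2-5(w=8)

step 1: add edge 1-2 (w=6); MST = {1-2(w=6)}
step 2: add edge 2-3 (w=7); MST = {1-2(w=6) 2-3(w=7)}
step 3: add edge 2-5 (w=8); MST = {1-2(w=6) 2-3(w=7) 2-5(w=8)}
step 4: add edge 1-6 (w=9); MST = {1-2(w=6) 1-6(w=9) 2-3(w=7) 2-5(w=8)}
step 5: add edge 0-3 (w=12); MST = {0-3(w=12) 1-2(w=6) 1-6(w=9) 2-3(w=7) 2-5(w=8)}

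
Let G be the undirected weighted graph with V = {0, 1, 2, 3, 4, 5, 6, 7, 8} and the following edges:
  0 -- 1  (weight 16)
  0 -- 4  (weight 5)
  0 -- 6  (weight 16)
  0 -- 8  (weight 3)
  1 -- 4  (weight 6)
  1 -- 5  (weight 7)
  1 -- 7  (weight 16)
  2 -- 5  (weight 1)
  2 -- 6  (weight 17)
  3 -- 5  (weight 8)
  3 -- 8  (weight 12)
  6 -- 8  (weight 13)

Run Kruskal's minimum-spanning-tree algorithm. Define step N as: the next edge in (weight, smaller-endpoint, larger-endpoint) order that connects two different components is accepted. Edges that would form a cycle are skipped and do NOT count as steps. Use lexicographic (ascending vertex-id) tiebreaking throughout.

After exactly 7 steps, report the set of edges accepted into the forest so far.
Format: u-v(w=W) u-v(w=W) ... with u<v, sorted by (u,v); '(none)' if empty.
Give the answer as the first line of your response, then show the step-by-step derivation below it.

0-4(w=5) 0-8(w=3) 1-4(w=6) 1-5(w=7) 2-5(w=1) 3-5(w=8) 6-8(w=13)

step 1: add edge 2-5 (w=1); MST = {2-5(w=1)}
step 2: add edge 0-8 (w=3); MST = {0-8(w=3) 2-5(w=1)}
step 3: add edge 0-4 (w=5); MST = {0-4(w=5) 0-8(w=3) 2-5(w=1)}
step 4: add edge 1-4 (w=6); MST = {0-4(w=5) 0-8(w=3) 1-4(w=6) 2-5(w=1)}
step 5: add edge 1-5 (w=7); MST = {0-4(w=5) 0-8(w=3) 1-4(w=6) 1-5(w=7) 2-5(w=1)}
step 6: add edge 3-5 (w=8); MST = {0-4(w=5) 0-8(w=3) 1-4(w=6) 1-5(w=7) 2-5(w=1) 3-5(w=8)}
step 7: add edge 6-8 (w=13); MST = {0-4(w=5) 0-8(w=3) 1-4(w=6) 1-5(w=7) 2-5(w=1) 3-5(w=8) 6-8(w=13)}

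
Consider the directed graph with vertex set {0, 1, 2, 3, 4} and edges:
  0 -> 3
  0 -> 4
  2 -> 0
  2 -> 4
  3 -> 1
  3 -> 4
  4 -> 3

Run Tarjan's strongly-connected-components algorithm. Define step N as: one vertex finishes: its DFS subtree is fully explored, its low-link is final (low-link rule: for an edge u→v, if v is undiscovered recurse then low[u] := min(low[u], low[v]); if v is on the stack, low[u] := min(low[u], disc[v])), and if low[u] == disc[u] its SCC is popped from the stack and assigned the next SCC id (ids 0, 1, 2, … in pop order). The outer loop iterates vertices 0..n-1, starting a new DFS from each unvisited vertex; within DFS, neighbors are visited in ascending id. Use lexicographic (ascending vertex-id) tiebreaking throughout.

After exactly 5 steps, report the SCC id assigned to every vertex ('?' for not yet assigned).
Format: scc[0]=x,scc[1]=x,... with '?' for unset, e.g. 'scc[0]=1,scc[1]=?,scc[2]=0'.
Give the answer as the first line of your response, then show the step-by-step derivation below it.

scc[0]=2,scc[1]=0,scc[2]=3,scc[3]=1,scc[4]=1

step 1: low=(low[0]=0,low[1]=2,low[2]=?,low[3]=1,low[4]=?); scc=(scc[0]=?,scc[1]=0,scc[2]=?,scc[3]=?,scc[4]=?)
step 2: low=(low[0]=0,low[1]=2,low[2]=?,low[3]=1,low[4]=1); scc=(scc[0]=?,scc[1]=0,scc[2]=?,scc[3]=?,scc[4]=?)
step 3: low=(low[0]=0,low[1]=2,low[2]=?,low[3]=1,low[4]=1); scc=(scc[0]=?,scc[1]=0,scc[2]=?,scc[3]=1,scc[4]=1)
step 4: low=(low[0]=0,low[1]=2,low[2]=?,low[3]=1,low[4]=1); scc=(scc[0]=2,scc[1]=0,scc[2]=?,scc[3]=1,scc[4]=1)
step 5: low=(low[0]=0,low[1]=2,low[2]=4,low[3]=1,low[4]=1); scc=(scc[0]=2,scc[1]=0,scc[2]=3,scc[3]=1,scc[4]=1)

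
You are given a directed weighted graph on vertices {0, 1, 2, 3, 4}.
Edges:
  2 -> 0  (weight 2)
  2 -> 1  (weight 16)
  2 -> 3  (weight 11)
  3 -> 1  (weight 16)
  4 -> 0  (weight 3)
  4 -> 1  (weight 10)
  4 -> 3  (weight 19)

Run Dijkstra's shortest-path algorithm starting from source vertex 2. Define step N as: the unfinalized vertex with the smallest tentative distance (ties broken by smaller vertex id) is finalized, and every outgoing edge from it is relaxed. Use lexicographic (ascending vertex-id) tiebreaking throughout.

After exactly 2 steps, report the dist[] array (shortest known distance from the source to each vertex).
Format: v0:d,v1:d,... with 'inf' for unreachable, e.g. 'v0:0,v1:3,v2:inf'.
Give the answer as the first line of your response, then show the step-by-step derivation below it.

v0:2,v1:16,v2:0,v3:11,v4:inf

step 1: dist = v0:2,v1:16,v2:0,v3:11,v4:inf
step 2: dist = v0:2,v1:16,v2:0,v3:11,v4:inf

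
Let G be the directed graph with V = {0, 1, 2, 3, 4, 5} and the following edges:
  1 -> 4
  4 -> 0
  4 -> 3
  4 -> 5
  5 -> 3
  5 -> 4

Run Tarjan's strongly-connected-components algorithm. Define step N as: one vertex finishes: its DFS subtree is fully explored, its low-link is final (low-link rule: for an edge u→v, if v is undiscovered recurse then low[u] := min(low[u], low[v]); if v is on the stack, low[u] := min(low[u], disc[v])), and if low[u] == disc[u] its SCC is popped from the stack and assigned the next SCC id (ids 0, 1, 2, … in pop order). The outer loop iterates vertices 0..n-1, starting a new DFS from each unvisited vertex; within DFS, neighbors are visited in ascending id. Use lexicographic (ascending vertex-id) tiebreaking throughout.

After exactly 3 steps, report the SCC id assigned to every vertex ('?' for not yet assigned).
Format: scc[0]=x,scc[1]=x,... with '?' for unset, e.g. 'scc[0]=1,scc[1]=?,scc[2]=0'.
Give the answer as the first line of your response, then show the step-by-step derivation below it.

scc[0]=0,scc[1]=?,scc[2]=?,scc[3]=1,scc[4]=?,scc[5]=?

step 1: low=(low[0]=0,low[1]=?,low[2]=?,low[3]=?,low[4]=?,low[5]=?); scc=(scc[0]=0,scc[1]=?,scc[2]=?,scc[3]=?,scc[4]=?,scc[5]=?)
step 2: low=(low[0]=0,low[1]=1,low[2]=?,low[3]=3,low[4]=2,low[5]=?); scc=(scc[0]=0,scc[1]=?,scc[2]=?,scc[3]=1,scc[4]=?,scc[5]=?)
step 3: low=(low[0]=0,low[1]=1,low[2]=?,low[3]=3,low[4]=2,low[5]=2); scc=(scc[0]=0,scc[1]=?,scc[2]=?,scc[3]=1,scc[4]=?,scc[5]=?)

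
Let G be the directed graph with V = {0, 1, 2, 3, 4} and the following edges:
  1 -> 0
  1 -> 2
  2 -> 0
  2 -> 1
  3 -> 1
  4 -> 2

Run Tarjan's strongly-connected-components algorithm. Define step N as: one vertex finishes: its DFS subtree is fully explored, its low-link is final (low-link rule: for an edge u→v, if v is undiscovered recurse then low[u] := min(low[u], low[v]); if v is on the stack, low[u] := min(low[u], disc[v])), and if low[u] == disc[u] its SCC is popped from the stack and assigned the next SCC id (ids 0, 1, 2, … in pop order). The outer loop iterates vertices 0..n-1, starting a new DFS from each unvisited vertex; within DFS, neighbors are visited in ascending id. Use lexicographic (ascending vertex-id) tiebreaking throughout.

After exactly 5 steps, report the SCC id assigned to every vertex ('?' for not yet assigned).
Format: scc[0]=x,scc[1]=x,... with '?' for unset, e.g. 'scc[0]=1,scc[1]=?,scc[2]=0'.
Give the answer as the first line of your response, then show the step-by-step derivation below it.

scc[0]=0,scc[1]=1,scc[2]=1,scc[3]=2,scc[4]=3

step 1: low=(low[0]=0,low[1]=?,low[2]=?,low[3]=?,low[4]=?); scc=(scc[0]=0,scc[1]=?,scc[2]=?,scc[3]=?,scc[4]=?)
step 2: low=(low[0]=0,low[1]=1,low[2]=1,low[3]=?,low[4]=?); scc=(scc[0]=0,scc[1]=?,scc[2]=?,scc[3]=?,scc[4]=?)
step 3: low=(low[0]=0,low[1]=1,low[2]=1,low[3]=?,low[4]=?); scc=(scc[0]=0,scc[1]=1,scc[2]=1,scc[3]=?,scc[4]=?)
step 4: low=(low[0]=0,low[1]=1,low[2]=1,low[3]=3,low[4]=?); scc=(scc[0]=0,scc[1]=1,scc[2]=1,scc[3]=2,scc[4]=?)
step 5: low=(low[0]=0,low[1]=1,low[2]=1,low[3]=3,low[4]=4); scc=(scc[0]=0,scc[1]=1,scc[2]=1,scc[3]=2,scc[4]=3)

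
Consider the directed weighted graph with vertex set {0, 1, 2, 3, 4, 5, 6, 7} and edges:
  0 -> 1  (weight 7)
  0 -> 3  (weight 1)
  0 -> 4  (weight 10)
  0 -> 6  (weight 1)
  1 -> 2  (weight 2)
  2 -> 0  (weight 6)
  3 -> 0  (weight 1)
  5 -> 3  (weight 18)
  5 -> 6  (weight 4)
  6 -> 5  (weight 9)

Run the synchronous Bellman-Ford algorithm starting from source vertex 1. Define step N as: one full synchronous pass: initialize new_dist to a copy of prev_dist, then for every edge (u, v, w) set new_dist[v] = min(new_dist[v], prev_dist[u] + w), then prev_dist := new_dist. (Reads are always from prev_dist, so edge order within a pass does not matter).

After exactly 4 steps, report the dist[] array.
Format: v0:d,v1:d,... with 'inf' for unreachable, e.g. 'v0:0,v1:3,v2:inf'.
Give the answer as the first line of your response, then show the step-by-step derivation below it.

v0:8,v1:0,v2:2,v3:9,v4:18,v5:18,v6:9,v7:inf

step 1: dist = v0:inf,v1:0,v2:2,v3:inf,v4:inf,v5:inf,v6:inf,v7:inf
step 2: dist = v0:8,v1:0,v2:2,v3:inf,v4:inf,v5:inf,v6:inf,v7:inf
step 3: dist = v0:8,v1:0,v2:2,v3:9,v4:18,v5:inf,v6:9,v7:inf
step 4: dist = v0:8,v1:0,v2:2,v3:9,v4:18,v5:18,v6:9,v7:inf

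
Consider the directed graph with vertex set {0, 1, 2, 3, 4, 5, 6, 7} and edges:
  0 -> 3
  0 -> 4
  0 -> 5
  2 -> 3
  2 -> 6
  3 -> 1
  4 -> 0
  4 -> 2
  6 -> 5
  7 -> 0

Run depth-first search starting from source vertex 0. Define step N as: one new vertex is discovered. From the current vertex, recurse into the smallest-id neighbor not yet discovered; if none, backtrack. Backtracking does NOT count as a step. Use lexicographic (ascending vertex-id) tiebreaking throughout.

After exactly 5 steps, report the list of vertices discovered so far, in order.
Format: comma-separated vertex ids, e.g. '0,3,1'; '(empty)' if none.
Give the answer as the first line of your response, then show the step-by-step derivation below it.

0,3,1,4,2

step 1: discover 0; path=0; order=0
step 2: discover 3; path=0>3; order=0,3
step 3: discover 1; path=0>3>1; order=0,3,1
step 4: discover 4; path=0>4; order=0,3,1,4
step 5: discover 2; path=0>4>2; order=0,3,1,4,2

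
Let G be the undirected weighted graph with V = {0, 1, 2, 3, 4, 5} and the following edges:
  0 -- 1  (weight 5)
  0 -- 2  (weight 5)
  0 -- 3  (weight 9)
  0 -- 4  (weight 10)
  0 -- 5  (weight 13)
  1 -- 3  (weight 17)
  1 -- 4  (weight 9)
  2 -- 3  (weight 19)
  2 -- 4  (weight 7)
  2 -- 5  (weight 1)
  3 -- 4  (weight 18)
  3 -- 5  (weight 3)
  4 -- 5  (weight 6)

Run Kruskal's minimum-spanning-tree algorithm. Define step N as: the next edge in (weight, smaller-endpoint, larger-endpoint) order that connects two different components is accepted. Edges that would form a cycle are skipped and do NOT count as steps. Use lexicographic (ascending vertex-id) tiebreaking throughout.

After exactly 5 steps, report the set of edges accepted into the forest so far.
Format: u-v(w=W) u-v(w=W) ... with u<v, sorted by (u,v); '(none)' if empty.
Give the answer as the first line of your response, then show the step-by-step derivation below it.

0-1(w=5) 0-2(w=5) 2-5(w=1) 3-5(w=3) 4-5(w=6)

step 1: add edge 2-5 (w=1); MST = {2-5(w=1)}
step 2: add edge 3-5 (w=3); MST = {2-5(w=1) 3-5(w=3)}
step 3: add edge 0-1 (w=5); MST = {0-1(w=5) 2-5(w=1) 3-5(w=3)}
step 4: add edge 0-2 (w=5); MST = {0-1(w=5) 0-2(w=5) 2-5(w=1) 3-5(w=3)}
step 5: add edge 4-5 (w=6); MST = {0-1(w=5) 0-2(w=5) 2-5(w=1) 3-5(w=3) 4-5(w=6)}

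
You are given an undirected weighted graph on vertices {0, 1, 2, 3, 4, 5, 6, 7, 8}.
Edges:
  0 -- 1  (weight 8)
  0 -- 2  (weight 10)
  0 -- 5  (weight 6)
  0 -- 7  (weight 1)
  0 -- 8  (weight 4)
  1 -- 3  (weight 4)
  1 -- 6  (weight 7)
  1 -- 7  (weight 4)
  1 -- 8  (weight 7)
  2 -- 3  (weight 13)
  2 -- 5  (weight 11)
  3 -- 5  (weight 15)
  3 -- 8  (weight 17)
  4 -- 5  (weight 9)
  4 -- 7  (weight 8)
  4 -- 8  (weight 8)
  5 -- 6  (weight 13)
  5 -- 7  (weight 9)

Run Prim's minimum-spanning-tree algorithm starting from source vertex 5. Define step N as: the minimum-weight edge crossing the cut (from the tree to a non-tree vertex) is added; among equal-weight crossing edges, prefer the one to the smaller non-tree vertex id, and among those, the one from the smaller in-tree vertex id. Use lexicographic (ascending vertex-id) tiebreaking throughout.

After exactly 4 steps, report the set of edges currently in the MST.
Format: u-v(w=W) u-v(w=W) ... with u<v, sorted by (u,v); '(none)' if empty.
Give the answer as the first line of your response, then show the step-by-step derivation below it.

0-5(w=6) 0-7(w=1) 1-3(w=4) 1-7(w=4)

step 1: add edge 0-5 (w=6); MST = {0-5(w=6)}
step 2: add edge 0-7 (w=1); MST = {0-5(w=6) 0-7(w=1)}
step 3: add edge 1-7 (w=4); MST = {0-5(w=6) 0-7(w=1) 1-7(w=4)}
step 4: add edge 1-3 (w=4); MST = {0-5(w=6) 0-7(w=1) 1-3(w=4) 1-7(w=4)}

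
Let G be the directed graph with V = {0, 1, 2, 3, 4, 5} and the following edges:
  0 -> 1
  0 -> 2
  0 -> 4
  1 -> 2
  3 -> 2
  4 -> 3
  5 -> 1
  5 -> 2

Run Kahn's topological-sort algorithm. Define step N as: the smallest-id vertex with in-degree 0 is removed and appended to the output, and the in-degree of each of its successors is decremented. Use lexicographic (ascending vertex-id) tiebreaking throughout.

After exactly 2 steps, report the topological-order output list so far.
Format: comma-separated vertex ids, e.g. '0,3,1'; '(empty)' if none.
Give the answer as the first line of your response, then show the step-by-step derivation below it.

0,4

step 1: output 0; order=[0]; indeg=(0,1,3,1,0,0)
step 2: output 4; order=[0,4]; indeg=(0,1,3,0,0,0)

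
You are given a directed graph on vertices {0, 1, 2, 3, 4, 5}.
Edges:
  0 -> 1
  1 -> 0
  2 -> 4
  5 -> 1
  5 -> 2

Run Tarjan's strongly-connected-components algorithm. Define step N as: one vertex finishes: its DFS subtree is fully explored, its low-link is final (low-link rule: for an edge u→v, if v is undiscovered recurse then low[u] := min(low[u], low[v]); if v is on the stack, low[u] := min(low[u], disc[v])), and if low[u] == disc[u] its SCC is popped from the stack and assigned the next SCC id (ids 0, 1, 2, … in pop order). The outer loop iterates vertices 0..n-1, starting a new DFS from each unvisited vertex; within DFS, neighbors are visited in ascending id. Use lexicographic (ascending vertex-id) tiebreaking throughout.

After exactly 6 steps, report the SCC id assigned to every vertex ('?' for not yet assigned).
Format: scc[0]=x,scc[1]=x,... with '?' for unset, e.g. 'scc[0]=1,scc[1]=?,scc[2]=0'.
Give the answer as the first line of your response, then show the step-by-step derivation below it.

scc[0]=0,scc[1]=0,scc[2]=2,scc[3]=3,scc[4]=1,scc[5]=4

step 1: low=(low[0]=0,low[1]=0,low[2]=?,low[3]=?,low[4]=?,low[5]=?); scc=(scc[0]=?,scc[1]=?,scc[2]=?,scc[3]=?,scc[4]=?,scc[5]=?)
step 2: low=(low[0]=0,low[1]=0,low[2]=?,low[3]=?,low[4]=?,low[5]=?); scc=(scc[0]=0,scc[1]=0,scc[2]=?,scc[3]=?,scc[4]=?,scc[5]=?)
step 3: low=(low[0]=0,low[1]=0,low[2]=2,low[3]=?,low[4]=3,low[5]=?); scc=(scc[0]=0,scc[1]=0,scc[2]=?,scc[3]=?,scc[4]=1,scc[5]=?)
step 4: low=(low[0]=0,low[1]=0,low[2]=2,low[3]=?,low[4]=3,low[5]=?); scc=(scc[0]=0,scc[1]=0,scc[2]=2,scc[3]=?,scc[4]=1,scc[5]=?)
step 5: low=(low[0]=0,low[1]=0,low[2]=2,low[3]=4,low[4]=3,low[5]=?); scc=(scc[0]=0,scc[1]=0,scc[2]=2,scc[3]=3,scc[4]=1,scc[5]=?)
step 6: low=(low[0]=0,low[1]=0,low[2]=2,low[3]=4,low[4]=3,low[5]=5); scc=(scc[0]=0,scc[1]=0,scc[2]=2,scc[3]=3,scc[4]=1,scc[5]=4)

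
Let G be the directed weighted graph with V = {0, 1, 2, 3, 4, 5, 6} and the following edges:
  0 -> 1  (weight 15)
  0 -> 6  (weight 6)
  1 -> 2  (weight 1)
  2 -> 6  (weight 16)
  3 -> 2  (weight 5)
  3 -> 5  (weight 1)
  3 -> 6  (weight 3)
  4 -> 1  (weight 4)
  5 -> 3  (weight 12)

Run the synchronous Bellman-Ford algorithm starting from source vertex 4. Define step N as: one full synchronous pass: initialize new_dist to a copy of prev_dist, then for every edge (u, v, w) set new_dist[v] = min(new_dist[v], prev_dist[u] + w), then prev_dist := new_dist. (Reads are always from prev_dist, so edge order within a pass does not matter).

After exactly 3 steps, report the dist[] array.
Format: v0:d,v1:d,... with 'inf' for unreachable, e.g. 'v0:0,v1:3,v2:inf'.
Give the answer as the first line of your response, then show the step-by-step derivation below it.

v0:inf,v1:4,v2:5,v3:inf,v4:0,v5:inf,v6:21

step 1: dist = v0:inf,v1:4,v2:inf,v3:inf,v4:0,v5:inf,v6:inf
step 2: dist = v0:inf,v1:4,v2:5,v3:inf,v4:0,v5:inf,v6:inf
step 3: dist = v0:inf,v1:4,v2:5,v3:inf,v4:0,v5:inf,v6:21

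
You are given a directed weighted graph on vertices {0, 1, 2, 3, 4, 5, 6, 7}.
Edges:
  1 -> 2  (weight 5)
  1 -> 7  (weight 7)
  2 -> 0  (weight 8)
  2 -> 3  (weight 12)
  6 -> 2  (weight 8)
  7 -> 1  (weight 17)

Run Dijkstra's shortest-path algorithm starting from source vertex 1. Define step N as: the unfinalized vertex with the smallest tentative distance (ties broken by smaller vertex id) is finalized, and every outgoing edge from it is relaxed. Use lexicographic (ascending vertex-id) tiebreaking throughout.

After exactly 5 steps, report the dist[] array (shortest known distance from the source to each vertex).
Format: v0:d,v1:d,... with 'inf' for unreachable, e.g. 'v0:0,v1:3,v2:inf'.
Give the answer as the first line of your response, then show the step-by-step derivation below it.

v0:13,v1:0,v2:5,v3:17,v4:inf,v5:inf,v6:inf,v7:7

step 1: dist = v0:inf,v1:0,v2:5,v3:inf,v4:inf,v5:inf,v6:inf,v7:7
step 2: dist = v0:13,v1:0,v2:5,v3:17,v4:inf,v5:inf,v6:inf,v7:7
step 3: dist = v0:13,v1:0,v2:5,v3:17,v4:inf,v5:inf,v6:inf,v7:7
step 4: dist = v0:13,v1:0,v2:5,v3:17,v4:inf,v5:inf,v6:inf,v7:7
step 5: dist = v0:13,v1:0,v2:5,v3:17,v4:inf,v5:inf,v6:inf,v7:7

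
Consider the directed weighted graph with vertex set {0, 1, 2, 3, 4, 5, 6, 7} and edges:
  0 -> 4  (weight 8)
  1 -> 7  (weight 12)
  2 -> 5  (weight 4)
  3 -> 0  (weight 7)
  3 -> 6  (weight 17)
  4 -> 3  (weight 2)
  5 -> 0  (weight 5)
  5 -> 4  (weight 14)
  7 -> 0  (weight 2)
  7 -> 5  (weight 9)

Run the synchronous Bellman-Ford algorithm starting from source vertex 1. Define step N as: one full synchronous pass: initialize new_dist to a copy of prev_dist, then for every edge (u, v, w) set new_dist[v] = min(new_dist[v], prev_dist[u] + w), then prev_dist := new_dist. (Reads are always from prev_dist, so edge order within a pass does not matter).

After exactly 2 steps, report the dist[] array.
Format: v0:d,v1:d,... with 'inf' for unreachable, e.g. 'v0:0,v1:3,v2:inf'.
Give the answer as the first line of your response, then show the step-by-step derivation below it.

v0:14,v1:0,v2:inf,v3:inf,v4:inf,v5:21,v6:inf,v7:12

step 1: dist = v0:inf,v1:0,v2:inf,v3:inf,v4:inf,v5:inf,v6:inf,v7:12
step 2: dist = v0:14,v1:0,v2:inf,v3:inf,v4:inf,v5:21,v6:inf,v7:12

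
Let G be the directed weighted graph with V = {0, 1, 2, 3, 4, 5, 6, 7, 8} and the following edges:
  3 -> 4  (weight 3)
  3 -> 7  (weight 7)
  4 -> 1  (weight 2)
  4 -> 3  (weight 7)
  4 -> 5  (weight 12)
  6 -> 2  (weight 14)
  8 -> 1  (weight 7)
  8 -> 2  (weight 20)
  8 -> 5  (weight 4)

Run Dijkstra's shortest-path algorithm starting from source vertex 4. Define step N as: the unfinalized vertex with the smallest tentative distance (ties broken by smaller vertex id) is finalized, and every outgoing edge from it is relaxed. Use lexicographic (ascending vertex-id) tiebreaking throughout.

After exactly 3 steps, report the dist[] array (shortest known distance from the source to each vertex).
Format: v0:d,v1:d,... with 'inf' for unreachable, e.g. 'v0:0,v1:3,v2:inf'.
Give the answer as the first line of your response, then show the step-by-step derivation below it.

v0:inf,v1:2,v2:inf,v3:7,v4:0,v5:12,v6:inf,v7:14,v8:inf

step 1: dist = v0:inf,v1:2,v2:inf,v3:7,v4:0,v5:12,v6:inf,v7:inf,v8:inf
step 2: dist = v0:inf,v1:2,v2:inf,v3:7,v4:0,v5:12,v6:inf,v7:inf,v8:inf
step 3: dist = v0:inf,v1:2,v2:inf,v3:7,v4:0,v5:12,v6:inf,v7:14,v8:inf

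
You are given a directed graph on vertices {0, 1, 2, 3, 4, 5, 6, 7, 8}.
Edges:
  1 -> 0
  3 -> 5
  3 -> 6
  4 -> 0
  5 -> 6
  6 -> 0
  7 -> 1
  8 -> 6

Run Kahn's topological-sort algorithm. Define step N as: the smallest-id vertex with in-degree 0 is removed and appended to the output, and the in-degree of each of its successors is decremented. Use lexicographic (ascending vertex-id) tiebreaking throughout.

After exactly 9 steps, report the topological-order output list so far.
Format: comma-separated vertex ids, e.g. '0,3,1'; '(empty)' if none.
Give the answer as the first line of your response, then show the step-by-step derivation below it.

2,3,4,5,7,1,8,6,0

step 1: output 2; order=[2]; indeg=(3,1,0,0,0,1,3,0,0)
step 2: output 3; order=[2,3]; indeg=(3,1,0,0,0,0,2,0,0)
step 3: output 4; order=[2,3,4]; indeg=(2,1,0,0,0,0,2,0,0)
step 4: output 5; order=[2,3,4,5]; indeg=(2,1,0,0,0,0,1,0,0)
step 5: output 7; order=[2,3,4,5,7]; indeg=(2,0,0,0,0,0,1,0,0)
step 6: output 1; order=[2,3,4,5,7,1]; indeg=(1,0,0,0,0,0,1,0,0)
step 7: output 8; order=[2,3,4,5,7,1,8]; indeg=(1,0,0,0,0,0,0,0,0)
step 8: output 6; order=[2,3,4,5,7,1,8,6]; indeg=(0,0,0,0,0,0,0,0,0)
step 9: output 0; order=[2,3,4,5,7,1,8,6,0]; indeg=(0,0,0,0,0,0,0,0,0)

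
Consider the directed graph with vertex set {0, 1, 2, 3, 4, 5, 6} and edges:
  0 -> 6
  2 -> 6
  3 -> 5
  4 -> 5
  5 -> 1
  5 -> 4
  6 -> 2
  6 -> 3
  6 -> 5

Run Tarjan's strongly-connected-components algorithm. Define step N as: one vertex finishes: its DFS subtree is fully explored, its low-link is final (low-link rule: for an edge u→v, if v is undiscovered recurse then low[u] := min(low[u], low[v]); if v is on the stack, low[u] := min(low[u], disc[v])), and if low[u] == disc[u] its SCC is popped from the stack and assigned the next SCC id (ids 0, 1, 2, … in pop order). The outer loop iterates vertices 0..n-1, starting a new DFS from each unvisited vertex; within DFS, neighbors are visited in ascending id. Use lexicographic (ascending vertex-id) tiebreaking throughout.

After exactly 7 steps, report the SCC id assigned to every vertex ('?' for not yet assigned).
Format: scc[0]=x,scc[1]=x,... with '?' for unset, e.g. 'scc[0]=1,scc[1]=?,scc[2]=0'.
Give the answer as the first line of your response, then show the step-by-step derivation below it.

scc[0]=4,scc[1]=0,scc[2]=3,scc[3]=2,scc[4]=1,scc[5]=1,scc[6]=3

step 1: low=(low[0]=0,low[1]=?,low[2]=1,low[3]=?,low[4]=?,low[5]=?,low[6]=1); scc=(scc[0]=?,scc[1]=?,scc[2]=?,scc[3]=?,scc[4]=?,scc[5]=?,scc[6]=?)
step 2: low=(low[0]=0,low[1]=5,low[2]=1,low[3]=3,low[4]=?,low[5]=4,low[6]=1); scc=(scc[0]=?,scc[1]=0,scc[2]=?,scc[3]=?,scc[4]=?,scc[5]=?,scc[6]=?)
step 3: low=(low[0]=0,low[1]=5,low[2]=1,low[3]=3,low[4]=4,low[5]=4,low[6]=1); scc=(scc[0]=?,scc[1]=0,scc[2]=?,scc[3]=?,scc[4]=?,scc[5]=?,scc[6]=?)
step 4: low=(low[0]=0,low[1]=5,low[2]=1,low[3]=3,low[4]=4,low[5]=4,low[6]=1); scc=(scc[0]=?,scc[1]=0,scc[2]=?,scc[3]=?,scc[4]=1,scc[5]=1,scc[6]=?)
step 5: low=(low[0]=0,low[1]=5,low[2]=1,low[3]=3,low[4]=4,low[5]=4,low[6]=1); scc=(scc[0]=?,scc[1]=0,scc[2]=?,scc[3]=2,scc[4]=1,scc[5]=1,scc[6]=?)
step 6: low=(low[0]=0,low[1]=5,low[2]=1,low[3]=3,low[4]=4,low[5]=4,low[6]=1); scc=(scc[0]=?,scc[1]=0,scc[2]=3,scc[3]=2,scc[4]=1,scc[5]=1,scc[6]=3)
step 7: low=(low[0]=0,low[1]=5,low[2]=1,low[3]=3,low[4]=4,low[5]=4,low[6]=1); scc=(scc[0]=4,scc[1]=0,scc[2]=3,scc[3]=2,scc[4]=1,scc[5]=1,scc[6]=3)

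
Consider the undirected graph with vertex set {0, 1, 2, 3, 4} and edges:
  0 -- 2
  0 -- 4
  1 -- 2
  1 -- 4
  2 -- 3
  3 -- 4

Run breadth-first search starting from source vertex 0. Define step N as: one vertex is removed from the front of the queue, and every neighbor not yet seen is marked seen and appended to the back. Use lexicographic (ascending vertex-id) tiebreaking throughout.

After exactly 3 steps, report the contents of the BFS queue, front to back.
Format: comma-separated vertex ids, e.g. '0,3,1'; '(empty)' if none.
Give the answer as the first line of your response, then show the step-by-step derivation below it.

1,3

step 1: dequeue 0; queue=[2,4]; order=0
step 2: dequeue 2; queue=[4,1,3]; order=0,2
step 3: dequeue 4; queue=[1,3]; order=0,2,4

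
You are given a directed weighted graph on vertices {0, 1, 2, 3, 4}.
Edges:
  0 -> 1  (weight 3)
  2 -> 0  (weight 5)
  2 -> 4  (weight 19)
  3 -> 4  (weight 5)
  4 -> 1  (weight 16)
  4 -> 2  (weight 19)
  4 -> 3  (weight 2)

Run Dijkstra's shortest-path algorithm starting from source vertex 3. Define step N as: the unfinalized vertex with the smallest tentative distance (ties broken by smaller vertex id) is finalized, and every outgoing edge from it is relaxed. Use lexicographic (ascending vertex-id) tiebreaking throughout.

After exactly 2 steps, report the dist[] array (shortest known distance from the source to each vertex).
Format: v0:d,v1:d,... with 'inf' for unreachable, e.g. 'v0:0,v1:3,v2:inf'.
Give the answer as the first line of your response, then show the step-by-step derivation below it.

v0:inf,v1:21,v2:24,v3:0,v4:5

step 1: dist = v0:inf,v1:inf,v2:inf,v3:0,v4:5
step 2: dist = v0:inf,v1:21,v2:24,v3:0,v4:5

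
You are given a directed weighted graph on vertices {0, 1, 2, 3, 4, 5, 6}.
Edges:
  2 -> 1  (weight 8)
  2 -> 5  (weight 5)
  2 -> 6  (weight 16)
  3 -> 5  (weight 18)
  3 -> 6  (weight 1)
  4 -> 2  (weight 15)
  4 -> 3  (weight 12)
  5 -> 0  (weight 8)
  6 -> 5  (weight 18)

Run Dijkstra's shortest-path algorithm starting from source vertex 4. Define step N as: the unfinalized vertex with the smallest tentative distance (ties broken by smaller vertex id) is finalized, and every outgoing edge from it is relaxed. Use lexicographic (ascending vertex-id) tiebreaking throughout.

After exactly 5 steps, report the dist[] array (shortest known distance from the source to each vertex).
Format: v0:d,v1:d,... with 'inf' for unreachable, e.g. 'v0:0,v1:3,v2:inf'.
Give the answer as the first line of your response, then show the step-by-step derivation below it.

v0:28,v1:23,v2:15,v3:12,v4:0,v5:20,v6:13

step 1: dist = v0:inf,v1:inf,v2:15,v3:12,v4:0,v5:inf,v6:inf
step 2: dist = v0:inf,v1:inf,v2:15,v3:12,v4:0,v5:30,v6:13
step 3: dist = v0:inf,v1:inf,v2:15,v3:12,v4:0,v5:30,v6:13
step 4: dist = v0:inf,v1:23,v2:15,v3:12,v4:0,v5:20,v6:13
step 5: dist = v0:28,v1:23,v2:15,v3:12,v4:0,v5:20,v6:13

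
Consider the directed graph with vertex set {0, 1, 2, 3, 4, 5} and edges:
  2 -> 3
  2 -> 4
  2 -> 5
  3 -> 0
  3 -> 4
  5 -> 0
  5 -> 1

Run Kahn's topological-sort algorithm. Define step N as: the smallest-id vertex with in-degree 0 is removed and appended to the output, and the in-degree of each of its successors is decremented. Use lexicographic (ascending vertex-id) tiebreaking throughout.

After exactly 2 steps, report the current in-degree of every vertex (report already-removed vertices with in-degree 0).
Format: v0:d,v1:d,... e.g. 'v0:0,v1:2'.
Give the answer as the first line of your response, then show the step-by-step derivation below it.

v0:1,v1:1,v2:0,v3:0,v4:0,v5:0

step 1: output 2; order=[2]; indeg=(2,1,0,0,1,0)
step 2: output 3; order=[2,3]; indeg=(1,1,0,0,0,0)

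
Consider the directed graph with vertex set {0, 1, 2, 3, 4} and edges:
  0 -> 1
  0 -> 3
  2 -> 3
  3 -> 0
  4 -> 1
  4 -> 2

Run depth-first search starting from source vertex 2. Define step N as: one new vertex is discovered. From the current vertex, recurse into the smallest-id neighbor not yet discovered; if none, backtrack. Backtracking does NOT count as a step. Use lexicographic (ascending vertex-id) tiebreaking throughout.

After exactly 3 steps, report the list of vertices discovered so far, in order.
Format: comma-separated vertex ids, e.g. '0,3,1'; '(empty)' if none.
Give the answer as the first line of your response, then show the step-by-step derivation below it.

2,3,0

step 1: discover 2; path=2; order=2
step 2: discover 3; path=2>3; order=2,3
step 3: discover 0; path=2>3>0; order=2,3,0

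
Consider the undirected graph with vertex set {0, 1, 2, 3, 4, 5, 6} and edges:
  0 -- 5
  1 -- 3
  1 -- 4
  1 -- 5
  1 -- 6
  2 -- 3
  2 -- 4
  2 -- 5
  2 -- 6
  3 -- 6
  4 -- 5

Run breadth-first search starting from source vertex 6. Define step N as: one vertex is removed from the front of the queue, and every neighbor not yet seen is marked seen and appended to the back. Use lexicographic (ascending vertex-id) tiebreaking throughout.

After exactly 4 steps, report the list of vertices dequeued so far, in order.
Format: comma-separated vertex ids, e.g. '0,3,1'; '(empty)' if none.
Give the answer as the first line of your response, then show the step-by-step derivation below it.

6,1,2,3

step 1: dequeue 6; queue=[1,2,3]; order=6
step 2: dequeue 1; queue=[2,3,4,5]; order=6,1
step 3: dequeue 2; queue=[3,4,5]; order=6,1,2
step 4: dequeue 3; queue=[4,5]; order=6,1,2,3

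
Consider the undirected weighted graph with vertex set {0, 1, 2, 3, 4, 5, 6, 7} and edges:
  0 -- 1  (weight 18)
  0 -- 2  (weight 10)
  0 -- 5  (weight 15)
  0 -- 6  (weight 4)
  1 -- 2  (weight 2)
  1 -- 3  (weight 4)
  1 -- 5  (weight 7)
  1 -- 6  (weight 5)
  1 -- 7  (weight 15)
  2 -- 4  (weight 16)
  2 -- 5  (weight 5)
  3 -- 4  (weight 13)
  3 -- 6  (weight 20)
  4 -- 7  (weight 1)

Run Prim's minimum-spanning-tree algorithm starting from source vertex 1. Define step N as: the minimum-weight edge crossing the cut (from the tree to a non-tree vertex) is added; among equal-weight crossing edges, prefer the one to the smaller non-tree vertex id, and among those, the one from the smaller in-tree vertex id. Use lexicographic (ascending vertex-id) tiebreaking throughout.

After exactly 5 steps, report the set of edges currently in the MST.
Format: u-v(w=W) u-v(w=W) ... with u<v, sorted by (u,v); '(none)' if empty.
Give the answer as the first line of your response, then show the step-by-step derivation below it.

0-6(w=4) 1-2(w=2) 1-3(w=4) 1-6(w=5) 2-5(w=5)

step 1: add edge 1-2 (w=2); MST = {1-2(w=2)}
step 2: add edge 1-3 (w=4); MST = {1-2(w=2) 1-3(w=4)}
step 3: add edge 2-5 (w=5); MST = {1-2(w=2) 1-3(w=4) 2-5(w=5)}
step 4: add edge 1-6 (w=5); MST = {1-2(w=2) 1-3(w=4) 1-6(w=5) 2-5(w=5)}
step 5: add edge 0-6 (w=4); MST = {0-6(w=4) 1-2(w=2) 1-3(w=4) 1-6(w=5) 2-5(w=5)}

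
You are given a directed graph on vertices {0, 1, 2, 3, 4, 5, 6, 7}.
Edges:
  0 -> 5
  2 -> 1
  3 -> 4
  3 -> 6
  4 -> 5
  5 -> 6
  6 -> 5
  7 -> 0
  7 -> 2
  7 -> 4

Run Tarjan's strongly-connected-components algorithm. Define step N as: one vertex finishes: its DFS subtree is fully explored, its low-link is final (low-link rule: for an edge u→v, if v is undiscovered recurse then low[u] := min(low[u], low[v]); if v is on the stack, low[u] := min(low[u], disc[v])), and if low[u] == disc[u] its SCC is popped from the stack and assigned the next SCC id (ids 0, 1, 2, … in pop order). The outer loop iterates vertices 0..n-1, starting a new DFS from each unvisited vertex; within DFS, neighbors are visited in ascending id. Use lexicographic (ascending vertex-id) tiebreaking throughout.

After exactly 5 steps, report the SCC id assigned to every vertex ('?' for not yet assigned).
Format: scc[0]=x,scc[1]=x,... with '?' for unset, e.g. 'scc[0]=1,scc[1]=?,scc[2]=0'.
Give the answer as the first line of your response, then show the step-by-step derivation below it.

scc[0]=1,scc[1]=2,scc[2]=3,scc[3]=?,scc[4]=?,scc[5]=0,scc[6]=0,scc[7]=?

step 1: low=(low[0]=0,low[1]=?,low[2]=?,low[3]=?,low[4]=?,low[5]=1,low[6]=1,low[7]=?); scc=(scc[0]=?,scc[1]=?,scc[2]=?,scc[3]=?,scc[4]=?,scc[5]=?,scc[6]=?,scc[7]=?)
step 2: low=(low[0]=0,low[1]=?,low[2]=?,low[3]=?,low[4]=?,low[5]=1,low[6]=1,low[7]=?); scc=(scc[0]=?,scc[1]=?,scc[2]=?,scc[3]=?,scc[4]=?,scc[5]=0,scc[6]=0,scc[7]=?)
step 3: low=(low[0]=0,low[1]=?,low[2]=?,low[3]=?,low[4]=?,low[5]=1,low[6]=1,low[7]=?); scc=(scc[0]=1,scc[1]=?,scc[2]=?,scc[3]=?,scc[4]=?,scc[5]=0,scc[6]=0,scc[7]=?)
step 4: low=(low[0]=0,low[1]=3,low[2]=?,low[3]=?,low[4]=?,low[5]=1,low[6]=1,low[7]=?); scc=(scc[0]=1,scc[1]=2,scc[2]=?,scc[3]=?,scc[4]=?,scc[5]=0,scc[6]=0,scc[7]=?)
step 5: low=(low[0]=0,low[1]=3,low[2]=4,low[3]=?,low[4]=?,low[5]=1,low[6]=1,low[7]=?); scc=(scc[0]=1,scc[1]=2,scc[2]=3,scc[3]=?,scc[4]=?,scc[5]=0,scc[6]=0,scc[7]=?)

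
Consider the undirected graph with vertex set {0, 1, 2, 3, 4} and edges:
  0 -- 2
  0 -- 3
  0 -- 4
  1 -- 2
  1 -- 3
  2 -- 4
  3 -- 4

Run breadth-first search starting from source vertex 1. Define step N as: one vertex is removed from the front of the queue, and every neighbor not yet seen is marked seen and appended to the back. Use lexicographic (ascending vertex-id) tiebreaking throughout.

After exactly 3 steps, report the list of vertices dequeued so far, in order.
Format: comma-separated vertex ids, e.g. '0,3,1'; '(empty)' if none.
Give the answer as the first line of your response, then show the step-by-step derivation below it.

1,2,3

step 1: dequeue 1; queue=[2,3]; order=1
step 2: dequeue 2; queue=[3,0,4]; order=1,2
step 3: dequeue 3; queue=[0,4]; order=1,2,3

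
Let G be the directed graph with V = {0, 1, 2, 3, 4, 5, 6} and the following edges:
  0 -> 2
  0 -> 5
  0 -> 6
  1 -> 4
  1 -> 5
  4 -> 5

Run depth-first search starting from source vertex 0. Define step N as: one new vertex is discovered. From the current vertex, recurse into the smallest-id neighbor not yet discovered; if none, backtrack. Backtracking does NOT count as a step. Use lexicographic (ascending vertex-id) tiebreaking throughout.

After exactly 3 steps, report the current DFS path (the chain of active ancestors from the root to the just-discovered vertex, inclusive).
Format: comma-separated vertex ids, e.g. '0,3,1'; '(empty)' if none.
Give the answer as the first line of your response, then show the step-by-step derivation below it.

0,5

step 1: discover 0; path=0; order=0
step 2: discover 2; path=0>2; order=0,2
step 3: discover 5; path=0>5; order=0,2,5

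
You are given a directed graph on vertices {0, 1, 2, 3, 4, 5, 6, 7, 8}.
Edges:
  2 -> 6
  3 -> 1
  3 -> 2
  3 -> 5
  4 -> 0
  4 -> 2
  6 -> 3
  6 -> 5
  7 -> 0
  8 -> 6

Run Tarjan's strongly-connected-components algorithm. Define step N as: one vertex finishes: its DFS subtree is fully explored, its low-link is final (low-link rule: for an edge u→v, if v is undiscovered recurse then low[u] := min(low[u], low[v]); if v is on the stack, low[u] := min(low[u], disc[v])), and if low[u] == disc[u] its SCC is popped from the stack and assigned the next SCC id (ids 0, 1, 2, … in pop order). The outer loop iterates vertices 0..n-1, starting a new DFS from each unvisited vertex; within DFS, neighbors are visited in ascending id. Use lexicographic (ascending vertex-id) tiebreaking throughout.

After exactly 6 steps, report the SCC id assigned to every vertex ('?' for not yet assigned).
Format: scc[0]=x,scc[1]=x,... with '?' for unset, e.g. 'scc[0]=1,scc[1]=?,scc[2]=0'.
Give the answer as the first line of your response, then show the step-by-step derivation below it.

scc[0]=0,scc[1]=1,scc[2]=3,scc[3]=3,scc[4]=?,scc[5]=2,scc[6]=3,scc[7]=?,scc[8]=?

step 1: low=(low[0]=0,low[1]=?,low[2]=?,low[3]=?,low[4]=?,low[5]=?,low[6]=?,low[7]=?,low[8]=?); scc=(scc[0]=0,scc[1]=?,scc[2]=?,scc[3]=?,scc[4]=?,scc[5]=?,scc[6]=?,scc[7]=?,scc[8]=?)
step 2: low=(low[0]=0,low[1]=1,low[2]=?,low[3]=?,low[4]=?,low[5]=?,low[6]=?,low[7]=?,low[8]=?); scc=(scc[0]=0,scc[1]=1,scc[2]=?,scc[3]=?,scc[4]=?,scc[5]=?,scc[6]=?,scc[7]=?,scc[8]=?)
step 3: low=(low[0]=0,low[1]=1,low[2]=2,low[3]=2,low[4]=?,low[5]=5,low[6]=3,low[7]=?,low[8]=?); scc=(scc[0]=0,scc[1]=1,scc[2]=?,scc[3]=?,scc[4]=?,scc[5]=2,scc[6]=?,scc[7]=?,scc[8]=?)
step 4: low=(low[0]=0,low[1]=1,low[2]=2,low[3]=2,low[4]=?,low[5]=5,low[6]=3,low[7]=?,low[8]=?); scc=(scc[0]=0,scc[1]=1,scc[2]=?,scc[3]=?,scc[4]=?,scc[5]=2,scc[6]=?,scc[7]=?,scc[8]=?)
step 5: low=(low[0]=0,low[1]=1,low[2]=2,low[3]=2,low[4]=?,low[5]=5,low[6]=2,low[7]=?,low[8]=?); scc=(scc[0]=0,scc[1]=1,scc[2]=?,scc[3]=?,scc[4]=?,scc[5]=2,scc[6]=?,scc[7]=?,scc[8]=?)
step 6: low=(low[0]=0,low[1]=1,low[2]=2,low[3]=2,low[4]=?,low[5]=5,low[6]=2,low[7]=?,low[8]=?); scc=(scc[0]=0,scc[1]=1,scc[2]=3,scc[3]=3,scc[4]=?,scc[5]=2,scc[6]=3,scc[7]=?,scc[8]=?)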